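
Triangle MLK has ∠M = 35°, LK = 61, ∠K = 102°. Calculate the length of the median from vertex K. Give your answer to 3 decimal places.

The third angle is ∠L = 180° − ∠K − ∠M = 43.00°.
Law of sines: KM = LK·sin L/sin M ≈ 72.531.
Law of sines: ML = LK·sin K/sin M ≈ 104.03.
Median from K: ½√(2·LK² + 2·KM² − ML²) ≈ 42.255.

42.255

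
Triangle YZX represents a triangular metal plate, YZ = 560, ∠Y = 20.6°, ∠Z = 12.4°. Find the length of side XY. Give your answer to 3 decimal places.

220.792

The third angle is ∠X = 180° − ∠Y − ∠Z = 147.00°.
Law of sines: XY = YZ·sin Z/sin X ≈ 220.79.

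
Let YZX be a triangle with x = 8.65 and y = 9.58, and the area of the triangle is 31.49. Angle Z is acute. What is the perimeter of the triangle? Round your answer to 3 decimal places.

From area = ½·x·y·sin Z, we get sin Z = 2·area/(x·y) ≈ 0.76001.
Taking the acute solution, ∠Z ≈ 49.47°.
Law of cosines then gives z ≈ 7.6738.
Perimeter = 9.58 + 7.6738 + 8.65 = 25.904.

25.904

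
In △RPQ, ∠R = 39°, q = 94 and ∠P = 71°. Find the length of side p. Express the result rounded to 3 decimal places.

94.583

The third angle is ∠Q = 180° − ∠R − ∠P = 70.00°.
Law of sines: p = q·sin P/sin Q ≈ 94.583.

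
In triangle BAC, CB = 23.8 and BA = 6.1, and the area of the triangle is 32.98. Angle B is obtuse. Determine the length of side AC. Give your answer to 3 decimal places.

29.365

From area = ½·CB·BA·sin B, we get sin B = 2·area/(CB·BA) ≈ 0.45433.
Taking the obtuse solution, ∠B ≈ 152.98°.
Law of cosines then gives AC ≈ 29.365.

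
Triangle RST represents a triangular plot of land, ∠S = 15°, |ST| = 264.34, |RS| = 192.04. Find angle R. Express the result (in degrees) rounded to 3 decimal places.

∠R ≈ 132.772°

By the law of cosines, |TR|² = |RS|² + |ST|² − 2·|RS|·|ST|·cos S = 8686.8, so |TR| ≈ 93.203.
Law of cosines again: cos R = (|TR|² + |RS|² − |ST|²)/(2·|TR|·|RS|) ≈ -0.67909, so ∠R ≈ 132.77°.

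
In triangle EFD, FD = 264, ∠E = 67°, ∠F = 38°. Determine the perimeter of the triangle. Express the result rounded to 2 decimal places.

The third angle is ∠D = 180° − ∠E − ∠F = 75.00°.
Law of sines: DE = FD·sin F/sin E ≈ 176.57.
Law of sines: EF = FD·sin D/sin E ≈ 277.03.
Semiperimeter s = (264+176.57+277.03)/2 = 358.8.
Perimeter = 264 + 176.57 + 277.03 = 717.6.

perimeter ≈ 717.60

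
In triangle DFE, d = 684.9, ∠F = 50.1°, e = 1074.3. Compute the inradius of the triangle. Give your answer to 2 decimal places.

218.50

By the law of cosines, f² = e² + d² − 2·e·d·cos F = 6.7927e+05, so f ≈ 824.18.
Area = ½·e·d·sin F ≈ 2.8224e+05.
Semiperimeter s = (684.9+824.18+1074.3)/2 = 1291.7.
Inradius = area/s = 2.8224e+05/1291.7 ≈ 218.5.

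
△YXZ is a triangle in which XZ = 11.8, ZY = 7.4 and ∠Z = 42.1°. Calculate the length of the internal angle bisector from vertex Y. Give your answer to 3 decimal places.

t_Y ≈ 4.964

By the law of cosines, YX² = XZ² + ZY² − 2·XZ·ZY·cos Z = 64.421, so YX ≈ 8.0263.
Law of cosines again: cos Y = (ZY² + YX² − XZ²)/(2·ZY·YX) ≈ -0.16886, so ∠Y ≈ 99.72°.
The bisector from Y has length 2·ZY·YX·cos(∠Y/2)/(ZY+YX) ≈ 4.9641.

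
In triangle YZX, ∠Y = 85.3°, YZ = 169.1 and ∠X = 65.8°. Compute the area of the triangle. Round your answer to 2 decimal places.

7549.94

The third angle is ∠Z = 180° − ∠X − ∠Y = 28.90°.
Law of sines: ZX = YZ·sin Y/sin X ≈ 184.77.
Law of sines: XY = YZ·sin Z/sin X ≈ 89.597.
Area = ½·YZ·ZX·sin Z ≈ 7549.9.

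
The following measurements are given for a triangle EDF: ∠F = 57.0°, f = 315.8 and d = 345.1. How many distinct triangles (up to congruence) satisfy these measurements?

2

d·sin F = 345.1·sin(57.0°) ≈ 289.4.
Since d sin F < f < d (289.4 < 315.8 < 345.1), two triangles exist.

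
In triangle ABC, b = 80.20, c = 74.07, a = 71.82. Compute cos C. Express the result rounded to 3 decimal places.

By the law of cosines, cos C = (a² + b² − c²) / (2·a·b) ≈ 0.52985, so ∠C ≈ 58.00°.

0.530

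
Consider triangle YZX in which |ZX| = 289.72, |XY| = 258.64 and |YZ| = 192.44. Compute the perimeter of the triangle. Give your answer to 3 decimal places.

Perimeter = 289.72 + 258.64 + 192.44 = 740.8.

perimeter ≈ 740.800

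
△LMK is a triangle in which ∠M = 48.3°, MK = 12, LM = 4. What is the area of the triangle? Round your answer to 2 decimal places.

area ≈ 17.92

Area = ½·LM·MK·sin M ≈ 17.919.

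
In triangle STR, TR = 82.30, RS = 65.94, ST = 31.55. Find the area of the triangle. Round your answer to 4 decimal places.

976.8583

Semiperimeter s = (82.3 + 65.94 + 31.55)/2 = 89.895.
Heron's formula: area = √(89.895·7.595·23.955·58.345) ≈ 976.86.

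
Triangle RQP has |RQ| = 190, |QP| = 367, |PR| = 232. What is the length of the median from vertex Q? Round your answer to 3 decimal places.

Median from Q: ½√(2·|RQ|² + 2·|QP|² − |PR|²) ≈ 268.21.

268.214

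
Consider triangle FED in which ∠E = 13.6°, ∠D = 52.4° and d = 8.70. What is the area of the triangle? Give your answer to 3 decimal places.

The third angle is ∠F = 180° − ∠E − ∠D = 114.00°.
Law of sines: f = d·sin F/sin D ≈ 10.031.
Law of sines: e = d·sin E/sin D ≈ 2.5821.
Area = ½·d·f·sin E ≈ 10.261.

area ≈ 10.261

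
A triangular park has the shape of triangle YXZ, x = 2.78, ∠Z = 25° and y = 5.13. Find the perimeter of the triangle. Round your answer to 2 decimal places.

perimeter ≈ 10.77

By the law of cosines, z² = y² + x² − 2·y·x·cos Z = 8.1949, so z ≈ 2.8627.
Semiperimeter s = (5.13+2.78+2.8627)/2 = 5.3863.
Perimeter = 5.13 + 2.78 + 2.8627 = 10.773.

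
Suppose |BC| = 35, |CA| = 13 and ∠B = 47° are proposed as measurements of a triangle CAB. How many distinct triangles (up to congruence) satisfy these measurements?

0

|BC|·sin B = 35·sin(47°) ≈ 25.6.
Since |CA| = 13 < 25.6 = |BC| sin B, no triangle exists.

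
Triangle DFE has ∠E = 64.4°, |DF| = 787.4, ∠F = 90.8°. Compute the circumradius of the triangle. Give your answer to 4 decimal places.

R ≈ 436.5556

The third angle is ∠D = 180° − ∠F − ∠E = 24.80°.
Law of sines: |FE| = |DF|·sin D/sin E ≈ 366.23.
Law of sines: |ED| = |DF|·sin F/sin E ≈ 873.03.
Circumradius = |DF|/(2 sin E) ≈ 436.56.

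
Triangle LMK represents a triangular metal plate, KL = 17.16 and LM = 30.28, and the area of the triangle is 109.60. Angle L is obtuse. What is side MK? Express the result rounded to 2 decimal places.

From area = ½·KL·LM·sin L, we get sin L = 2·area/(KL·LM) ≈ 0.42186.
Taking the obtuse solution, ∠L ≈ 155.05°.
Law of cosines then gives MK ≈ 46.406.

46.41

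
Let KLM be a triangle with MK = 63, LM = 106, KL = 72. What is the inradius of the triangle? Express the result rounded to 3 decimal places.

18.319

Semiperimeter s = (106 + 63 + 72)/2 = 120.5.
Heron's formula: area = √(120.5·14.5·57.5·48.5) ≈ 2207.4.
Inradius = area/s = 2207.4/120.5 ≈ 18.319.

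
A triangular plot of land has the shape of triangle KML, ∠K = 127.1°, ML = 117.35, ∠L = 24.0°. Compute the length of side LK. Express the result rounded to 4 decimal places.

The third angle is ∠M = 180° − ∠L − ∠K = 28.90°.
Law of sines: LK = ML·sin M/sin K ≈ 71.106.

71.1062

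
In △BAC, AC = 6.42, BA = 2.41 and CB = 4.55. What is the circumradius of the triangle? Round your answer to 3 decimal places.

R ≈ 4.327

By the law of cosines, cos B = (CB² + BA² − AC²) / (2·CB·BA) ≈ -0.67055, so ∠B ≈ 2.306 rad.
Circumradius = AC/(2 sin B) ≈ 4.3269.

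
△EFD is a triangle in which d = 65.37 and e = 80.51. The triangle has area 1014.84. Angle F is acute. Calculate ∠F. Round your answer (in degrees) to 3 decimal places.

22.684

From area = ½·d·e·sin F, we get sin F = 2·area/(d·e) ≈ 0.38566.
Taking the acute solution, ∠F ≈ 22.68°.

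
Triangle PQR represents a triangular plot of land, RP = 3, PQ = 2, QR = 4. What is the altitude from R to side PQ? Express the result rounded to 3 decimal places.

Semiperimeter s = (4 + 3 + 2)/2 = 4.5.
Heron's formula: area = √(4.5·0.5·1.5·2.5) ≈ 2.9047.
The altitude from R has length 2·area/PQ ≈ 2.9047.

h_R ≈ 2.905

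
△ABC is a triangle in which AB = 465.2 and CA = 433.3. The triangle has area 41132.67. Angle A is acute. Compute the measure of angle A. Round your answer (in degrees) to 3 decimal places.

24.087

From area = ½·CA·AB·sin A, we get sin A = 2·area/(CA·AB) ≈ 0.40812.
Taking the acute solution, ∠A ≈ 24.09°.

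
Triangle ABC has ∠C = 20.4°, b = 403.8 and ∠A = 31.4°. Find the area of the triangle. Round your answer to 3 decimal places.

The third angle is ∠B = 180° − ∠C − ∠A = 128.20°.
Law of sines: a = b·sin A/sin B ≈ 267.71.
Law of sines: c = b·sin C/sin B ≈ 179.11.
Area = ½·b·a·sin C ≈ 18841.

18840.719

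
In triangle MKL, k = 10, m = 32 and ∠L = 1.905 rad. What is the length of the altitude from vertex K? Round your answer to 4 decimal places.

h_K ≈ 30.2295

By the law of cosines, l² = m² + k² − 2·m·k·cos L = 1333.9, so l ≈ 36.523.
Area = ½·m·k·sin L ≈ 151.15.
The altitude from K has length 2·area/k ≈ 30.229.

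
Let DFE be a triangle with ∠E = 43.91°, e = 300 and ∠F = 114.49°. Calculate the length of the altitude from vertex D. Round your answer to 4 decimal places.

The third angle is ∠D = 180° − ∠F − ∠E = 21.60°.
Law of sines: d = e·sin D/sin E ≈ 159.24.
Law of sines: f = e·sin F/sin E ≈ 393.65.
Area = ½·e·d·sin F ≈ 21737.
The altitude from D has length 2·area/d ≈ 273.01.

273.0101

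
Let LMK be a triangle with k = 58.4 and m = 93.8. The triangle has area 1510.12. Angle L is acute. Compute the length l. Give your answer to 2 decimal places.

55.40

From area = ½·m·k·sin L, we get sin L = 2·area/(m·k) ≈ 0.55135.
Taking the acute solution, ∠L ≈ 33.46°.
Law of cosines then gives l ≈ 55.397.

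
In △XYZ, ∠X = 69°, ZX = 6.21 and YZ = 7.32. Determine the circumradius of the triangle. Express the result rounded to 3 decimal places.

Law of sines: sin Y = ZX·sin X/YZ ≈ 0.79201.
Since YZ ≥ ZX, only the acute value applies: ∠Y ≈ 52.37°.
Then ∠Z = 180° − ∠X − ∠Y ≈ 58.63°.
Law of sines gives XY = YZ·sin Z/sin X ≈ 6.6944.
Circumradius = YZ/(2 sin X) ≈ 3.9204.

R ≈ 3.920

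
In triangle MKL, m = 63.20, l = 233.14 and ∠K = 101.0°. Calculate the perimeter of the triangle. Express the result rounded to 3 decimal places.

By the law of cosines, k² = l² + m² − 2·l·m·cos K = 63971, so k ≈ 252.93.
Semiperimeter s = (63.2+252.93+233.14)/2 = 274.63.
Perimeter = 63.2 + 252.93 + 233.14 = 549.27.

549.266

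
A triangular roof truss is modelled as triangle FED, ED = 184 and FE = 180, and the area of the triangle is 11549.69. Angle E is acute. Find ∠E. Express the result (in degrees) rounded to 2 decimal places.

From area = ½·FE·ED·sin E, we get sin E = 2·area/(FE·ED) ≈ 0.69745.
Taking the acute solution, ∠E ≈ 44.22°.

∠E ≈ 44.22°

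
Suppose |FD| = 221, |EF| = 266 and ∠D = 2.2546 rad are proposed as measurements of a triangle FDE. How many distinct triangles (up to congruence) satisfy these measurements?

1

|FD|·sin D = 221·sin(2.2546 rad) ≈ 171.3.
Since ∠D is not acute, a triangle exists only if |EF| > |FD|; here |EF| > |FD|, so there is exactly one triangle.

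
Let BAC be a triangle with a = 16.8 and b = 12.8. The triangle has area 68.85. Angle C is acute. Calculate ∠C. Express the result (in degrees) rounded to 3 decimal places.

From area = ½·b·a·sin C, we get sin C = 2·area/(b·a) ≈ 0.64035.
Taking the acute solution, ∠C ≈ 39.82°.

∠C ≈ 39.818°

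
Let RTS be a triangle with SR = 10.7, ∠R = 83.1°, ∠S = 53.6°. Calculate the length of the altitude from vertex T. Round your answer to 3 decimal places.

The third angle is ∠T = 180° − ∠S − ∠R = 43.30°.
Law of sines: TS = SR·sin R/sin T ≈ 15.489.
Law of sines: RT = SR·sin S/sin T ≈ 12.558.
Area = ½·SR·TS·sin S ≈ 66.698.
The altitude from T has length 2·area/SR ≈ 12.467.

h_T ≈ 12.467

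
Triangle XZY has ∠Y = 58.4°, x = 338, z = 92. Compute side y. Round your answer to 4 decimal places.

By the law of cosines, y² = x² + z² − 2·x·z·cos Y = 90120, so y ≈ 300.2.

300.2004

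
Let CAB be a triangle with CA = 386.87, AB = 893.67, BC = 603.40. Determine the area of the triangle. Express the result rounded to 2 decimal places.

area ≈ 92470.23

Semiperimeter s = (893.67 + 603.4 + 386.87)/2 = 941.97.
Heron's formula: area = √(941.97·48.3·338.57·555.1) ≈ 92470.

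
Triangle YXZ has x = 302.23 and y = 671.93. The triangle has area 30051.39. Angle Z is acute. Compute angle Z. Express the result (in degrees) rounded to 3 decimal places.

From area = ½·y·x·sin Z, we get sin Z = 2·area/(y·x) ≈ 0.29596.
Taking the acute solution, ∠Z ≈ 17.22°.

∠Z ≈ 17.215°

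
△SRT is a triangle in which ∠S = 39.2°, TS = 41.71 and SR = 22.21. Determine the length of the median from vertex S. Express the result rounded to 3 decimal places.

By the law of cosines, RT² = TS² + SR² − 2·TS·SR·cos S = 797.22, so RT ≈ 28.235.
Median from S: ½√(2·TS² + 2·SR² − RT²) ≈ 30.285.

m_S ≈ 30.285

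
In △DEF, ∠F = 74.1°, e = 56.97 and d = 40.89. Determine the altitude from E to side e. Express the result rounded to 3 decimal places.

39.326

By the law of cosines, f² = d² + e² − 2·d·e·cos F = 3641.2, so f ≈ 60.342.
Area = ½·d·e·sin F ≈ 1120.2.
The altitude from E has length 2·area/e ≈ 39.326.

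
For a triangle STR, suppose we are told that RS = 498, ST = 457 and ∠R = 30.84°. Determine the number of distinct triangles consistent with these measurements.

RS·sin R = 498·sin(30.84°) ≈ 255.3.
Since RS sin R < ST < RS (255.3 < 457 < 498), two triangles exist.

2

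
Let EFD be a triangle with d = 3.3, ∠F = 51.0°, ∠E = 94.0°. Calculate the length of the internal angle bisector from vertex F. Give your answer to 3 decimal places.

The third angle is ∠D = 180° − ∠E − ∠F = 35.00°.
Law of sines: e = d·sin E/sin D ≈ 5.7394.
Law of sines: f = d·sin F/sin D ≈ 4.4712.
The bisector from F has length 2·d·e·cos(∠F/2)/(d+e) ≈ 3.7823.

t_F ≈ 3.782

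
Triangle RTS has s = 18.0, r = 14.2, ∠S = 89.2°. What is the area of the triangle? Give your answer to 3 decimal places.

Law of sines: sin R = r·sin S/s ≈ 0.78881.
Since s ≥ r, only the acute value applies: ∠R ≈ 52.07°.
Then ∠T = 180° − ∠S − ∠R ≈ 38.73°.
Law of sines gives t = s·sin T/sin S ≈ 11.262.
Area = ½·s·r·sin T ≈ 79.95.

area ≈ 79.950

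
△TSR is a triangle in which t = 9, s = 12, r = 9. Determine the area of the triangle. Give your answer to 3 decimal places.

40.249

Semiperimeter p = (9 + 12 + 9)/2 = 15.
Heron's formula: area = √(15·6·3·6) ≈ 40.249.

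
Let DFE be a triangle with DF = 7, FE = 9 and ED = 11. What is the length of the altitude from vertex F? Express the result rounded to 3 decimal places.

h_F ≈ 5.713

Semiperimeter s = (9 + 11 + 7)/2 = 13.5.
Heron's formula: area = √(13.5·4.5·2.5·6.5) ≈ 31.42.
The altitude from F has length 2·area/ED ≈ 5.7126.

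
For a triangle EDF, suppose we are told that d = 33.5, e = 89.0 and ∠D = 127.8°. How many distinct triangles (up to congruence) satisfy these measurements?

0

e·sin D = 89.0·sin(127.8°) ≈ 70.32.
Since ∠D is not acute, a triangle exists only if d > e; here d ≤ e, so there is no triangle.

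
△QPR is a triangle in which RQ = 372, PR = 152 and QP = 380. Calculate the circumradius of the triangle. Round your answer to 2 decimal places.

192.21

By the law of cosines, cos Q = (RQ² + QP² − PR²) / (2·RQ·QP) ≈ 0.91851, so ∠Q ≈ 23.29°.
Circumradius = PR/(2 sin Q) ≈ 192.21.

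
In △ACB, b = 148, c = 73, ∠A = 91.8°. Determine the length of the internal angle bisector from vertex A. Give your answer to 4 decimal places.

By the law of cosines, a² = c² + b² − 2·c·b·cos A = 27912, so a ≈ 167.07.
The bisector from A has length 2·c·b·cos(∠A/2)/(c+b) ≈ 68.042.

t_A ≈ 68.0420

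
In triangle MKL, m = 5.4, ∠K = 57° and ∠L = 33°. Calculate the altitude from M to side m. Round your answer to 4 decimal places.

h_M ≈ 2.4666

The third angle is ∠M = 180° − ∠K − ∠L = 90.00°.
Law of sines: k = m·sin K/sin M ≈ 4.5288.
Law of sines: l = m·sin L/sin M ≈ 2.9411.
Area = ½·m·k·sin L ≈ 6.6597.
The altitude from M has length 2·area/m ≈ 2.4666.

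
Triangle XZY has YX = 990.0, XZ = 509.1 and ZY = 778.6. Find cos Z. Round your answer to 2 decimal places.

By the law of cosines, cos Z = (XZ² + ZY² − YX²) / (2·XZ·ZY) ≈ -0.14468, so ∠Z ≈ 98.32°.

cos Z ≈ -0.14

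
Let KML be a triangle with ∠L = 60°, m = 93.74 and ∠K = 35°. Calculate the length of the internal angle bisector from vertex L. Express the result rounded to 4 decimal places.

t_L ≈ 59.3254

The third angle is ∠M = 180° − ∠L − ∠K = 85.00°.
Law of sines: k = m·sin K/sin M ≈ 53.972.
Law of sines: l = m·sin L/sin M ≈ 81.491.
The bisector from L has length 2·k·m·cos(∠L/2)/(k+m) ≈ 59.325.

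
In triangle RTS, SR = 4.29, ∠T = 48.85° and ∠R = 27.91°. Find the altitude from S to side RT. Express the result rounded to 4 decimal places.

The third angle is ∠S = 180° − ∠R − ∠T = 103.24°.
Law of sines: TS = SR·sin R/sin T ≈ 2.6668.
Law of sines: RT = SR·sin S/sin T ≈ 5.5459.
Area = ½·SR·TS·sin S ≈ 5.5683.
The altitude from S has length 2·area/RT ≈ 2.0081.

h_S ≈ 2.0081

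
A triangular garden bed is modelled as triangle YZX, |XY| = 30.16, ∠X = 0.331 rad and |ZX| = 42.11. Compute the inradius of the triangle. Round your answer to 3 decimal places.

By the law of cosines, |YZ|² = |ZX|² + |XY|² − 2·|ZX|·|XY|·cos X = 280.68, so |YZ| ≈ 16.754.
Area = ½·|ZX|·|XY|·sin X ≈ 206.37.
Semiperimeter s = (42.11+30.16+16.754)/2 = 44.512.
Inradius = area/s = 206.37/44.512 ≈ 4.6364.

4.636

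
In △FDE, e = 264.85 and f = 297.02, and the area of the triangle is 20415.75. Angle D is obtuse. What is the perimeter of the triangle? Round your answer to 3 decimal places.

1103.021

From area = ½·e·f·sin D, we get sin D = 2·area/(e·f) ≈ 0.51905.
Taking the obtuse solution, ∠D ≈ 148.73°.
Law of cosines then gives d ≈ 541.15.
Perimeter = 297.02 + 541.15 + 264.85 = 1103.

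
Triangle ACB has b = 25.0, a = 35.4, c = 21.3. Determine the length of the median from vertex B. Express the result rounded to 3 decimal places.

Median from B: ½√(2·a² + 2·c² − b²) ≈ 26.404.

26.404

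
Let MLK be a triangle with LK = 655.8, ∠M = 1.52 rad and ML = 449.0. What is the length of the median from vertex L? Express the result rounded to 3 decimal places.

Law of sines: sin K = ML·sin M/LK ≈ 0.68378.
Since LK ≥ ML, only the acute value applies: ∠K ≈ 0.753 rad.
Then ∠L = π − ∠M − ∠K ≈ 0.869 rad.
Law of sines gives KM = LK·sin L/sin M ≈ 501.33.
Median from L: ½√(2·ML² + 2·LK² − KM²) ≈ 503.

502.996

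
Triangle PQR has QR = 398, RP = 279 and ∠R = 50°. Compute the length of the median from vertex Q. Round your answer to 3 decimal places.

By the law of cosines, PQ² = QR² + RP² − 2·QR·RP·cos R = 93492, so PQ ≈ 305.76.
Median from Q: ½√(2·PQ² + 2·QR² − RP²) ≈ 326.32.

326.325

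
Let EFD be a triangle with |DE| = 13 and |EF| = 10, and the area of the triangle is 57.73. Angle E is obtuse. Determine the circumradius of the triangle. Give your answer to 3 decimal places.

From area = ½·|DE|·|EF|·sin E, we get sin E = 2·area/(|DE|·|EF|) ≈ 0.88815.
Taking the obtuse solution, ∠E ≈ 117.36°.
Law of cosines then gives |FD| ≈ 19.71.
Circumradius = |FD|/(2 sin E) ≈ 11.096.

11.096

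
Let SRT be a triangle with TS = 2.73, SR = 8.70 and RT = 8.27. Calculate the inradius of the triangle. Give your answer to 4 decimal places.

Semiperimeter s = (8.27 + 2.73 + 8.7)/2 = 9.85.
Heron's formula: area = √(9.85·1.58·7.12·1.15) ≈ 11.288.
Inradius = area/s = 11.288/9.85 ≈ 1.146.

1.1460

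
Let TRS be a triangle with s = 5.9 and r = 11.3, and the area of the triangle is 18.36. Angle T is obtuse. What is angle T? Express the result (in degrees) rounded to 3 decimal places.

From area = ½·r·s·sin T, we get sin T = 2·area/(r·s) ≈ 0.55077.
Taking the obtuse solution, ∠T ≈ 146.58°.

146.580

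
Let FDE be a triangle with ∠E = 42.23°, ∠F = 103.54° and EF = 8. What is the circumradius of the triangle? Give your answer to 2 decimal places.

7.11

The third angle is ∠D = 180° − ∠E − ∠F = 34.23°.
Law of sines: DE = EF·sin F/sin D ≈ 13.827.
Law of sines: FD = EF·sin E/sin D ≈ 9.5586.
Circumradius = EF/(2 sin D) ≈ 7.1109.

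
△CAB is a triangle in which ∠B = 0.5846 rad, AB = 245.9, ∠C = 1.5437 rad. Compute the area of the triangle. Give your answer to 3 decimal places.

area ≈ 14163.548

The third angle is ∠A = π − ∠B − ∠C = 1.0133 rad.
Law of sines: BC = AB·sin A/sin C ≈ 208.74.
Law of sines: CA = AB·sin B/sin C ≈ 135.75.
Area = ½·AB·BC·sin B ≈ 14164.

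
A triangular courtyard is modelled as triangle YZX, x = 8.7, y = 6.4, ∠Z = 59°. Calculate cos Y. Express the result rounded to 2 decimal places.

By the law of cosines, z² = x² + y² − 2·x·y·cos Z = 59.295, so z ≈ 7.7003.
Law of cosines again: cos Y = (z² + x² − y²)/(2·z·x) ≈ 0.70175, so ∠Y ≈ 45.43°.

cos Y ≈ 0.70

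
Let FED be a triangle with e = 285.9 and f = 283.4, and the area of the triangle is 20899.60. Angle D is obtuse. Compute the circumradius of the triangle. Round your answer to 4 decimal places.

From area = ½·f·e·sin D, we get sin D = 2·area/(f·e) ≈ 0.51589.
Taking the obtuse solution, ∠D ≈ 148.94°.
Law of cosines then gives d ≈ 548.52.
Circumradius = d/(2 sin D) ≈ 531.63.

531.6287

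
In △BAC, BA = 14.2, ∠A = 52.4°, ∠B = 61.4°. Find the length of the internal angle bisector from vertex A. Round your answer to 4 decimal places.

t_A ≈ 12.4783

The third angle is ∠C = 180° − ∠B − ∠A = 66.20°.
Law of sines: AC = BA·sin B/sin C ≈ 13.626.
Law of sines: CB = BA·sin A/sin C ≈ 12.296.
The bisector from A has length 2·BA·AC·cos(∠A/2)/(BA+AC) ≈ 12.478.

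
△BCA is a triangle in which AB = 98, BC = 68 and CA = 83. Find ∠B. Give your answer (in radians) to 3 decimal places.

∠B ≈ 0.988 rad

By the law of cosines, cos B = (AB² + BC² − CA²) / (2·AB·BC) ≈ 0.55065, so ∠B ≈ 0.988 rad.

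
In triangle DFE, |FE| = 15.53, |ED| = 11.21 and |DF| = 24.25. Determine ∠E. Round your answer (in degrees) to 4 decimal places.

By the law of cosines, cos E = (|FE|² + |ED|² − |DF|²) / (2·|FE|·|ED|) ≈ -0.63535, so ∠E ≈ 129.45°.

∠E ≈ 129.4459°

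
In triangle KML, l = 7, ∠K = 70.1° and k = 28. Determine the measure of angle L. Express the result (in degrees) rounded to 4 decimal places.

13.5959

Law of sines: sin L = l·sin K/k ≈ 0.23507.
Since k ≥ l, only the acute value applies: ∠L ≈ 13.60°.
Then ∠M = 180° − ∠K − ∠L ≈ 96.30°.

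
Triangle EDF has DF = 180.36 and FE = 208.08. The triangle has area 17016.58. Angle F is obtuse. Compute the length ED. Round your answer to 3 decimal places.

From area = ½·DF·FE·sin F, we get sin F = 2·area/(DF·FE) ≈ 0.90684.
Taking the obtuse solution, ∠F ≈ 114.93°.
Law of cosines then gives ED ≈ 327.81.

327.814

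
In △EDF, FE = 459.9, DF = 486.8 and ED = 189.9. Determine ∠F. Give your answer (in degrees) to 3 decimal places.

∠F ≈ 22.916°

By the law of cosines, cos F = (DF² + FE² − ED²) / (2·DF·FE) ≈ 0.92108, so ∠F ≈ 22.92°.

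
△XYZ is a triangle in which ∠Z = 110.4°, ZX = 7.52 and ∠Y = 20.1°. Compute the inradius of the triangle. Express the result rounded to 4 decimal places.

The third angle is ∠X = 180° − ∠Y − ∠Z = 49.50°.
Law of sines: YZ = ZX·sin X/sin Y ≈ 16.639.
Law of sines: XY = ZX·sin Z/sin Y ≈ 20.51.
Area = ½·ZX·YZ·sin Z ≈ 58.64.
Semiperimeter s = (16.639+7.52+20.51)/2 = 22.334.
Inradius = area/s = 58.64/22.334 ≈ 2.6255.

r ≈ 2.6255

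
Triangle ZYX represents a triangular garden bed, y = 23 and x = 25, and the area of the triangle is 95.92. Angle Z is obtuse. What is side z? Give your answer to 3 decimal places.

47.309

From area = ½·y·x·sin Z, we get sin Z = 2·area/(y·x) ≈ 0.33363.
Taking the obtuse solution, ∠Z ≈ 160.51°.
Law of cosines then gives z ≈ 47.309.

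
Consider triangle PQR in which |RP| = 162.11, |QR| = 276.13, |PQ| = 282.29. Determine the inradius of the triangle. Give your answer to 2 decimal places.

r ≈ 60.07

Semiperimeter s = (276.13 + 162.11 + 282.29)/2 = 360.26.
Heron's formula: area = √(360.26·84.135·198.15·77.975) ≈ 21641.
Inradius = area/s = 21641/360.26 ≈ 60.07.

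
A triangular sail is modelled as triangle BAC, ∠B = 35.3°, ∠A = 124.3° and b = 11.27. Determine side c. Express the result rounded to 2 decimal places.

6.80

The third angle is ∠C = 180° − ∠B − ∠A = 20.40°.
Law of sines: c = b·sin C/sin B ≈ 6.7982.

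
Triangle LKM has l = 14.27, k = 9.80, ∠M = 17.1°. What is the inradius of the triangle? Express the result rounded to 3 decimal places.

1.382

By the law of cosines, m² = l² + k² − 2·l·k·cos M = 32.345, so m ≈ 5.6873.
Area = ½·l·k·sin M ≈ 20.56.
Semiperimeter s = (14.27+9.8+5.6873)/2 = 14.879.
Inradius = area/s = 20.56/14.879 ≈ 1.3819.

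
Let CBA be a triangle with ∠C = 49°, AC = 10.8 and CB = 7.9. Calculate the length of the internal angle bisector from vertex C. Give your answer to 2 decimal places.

t_C ≈ 8.30

By the law of cosines, BA² = AC² + CB² − 2·AC·CB·cos C = 67.1, so BA ≈ 8.1915.
The bisector from C has length 2·AC·CB·cos(∠C/2)/(AC+CB) ≈ 8.3035.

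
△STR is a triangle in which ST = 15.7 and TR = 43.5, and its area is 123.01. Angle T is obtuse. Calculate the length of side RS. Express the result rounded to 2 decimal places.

58.42

From area = ½·ST·TR·sin T, we get sin T = 2·area/(ST·TR) ≈ 0.36023.
Taking the obtuse solution, ∠T ≈ 158.89°.
Law of cosines then gives RS ≈ 58.42.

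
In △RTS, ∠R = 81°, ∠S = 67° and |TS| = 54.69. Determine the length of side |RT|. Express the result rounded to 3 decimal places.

50.970

The third angle is ∠T = 180° − ∠S − ∠R = 32.00°.
Law of sines: |RT| = |TS|·sin S/sin R ≈ 50.97.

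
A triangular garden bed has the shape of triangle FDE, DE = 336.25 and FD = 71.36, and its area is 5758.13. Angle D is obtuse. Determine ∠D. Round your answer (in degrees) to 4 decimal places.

151.3180

From area = ½·FD·DE·sin D, we get sin D = 2·area/(FD·DE) ≈ 0.47995.
Taking the obtuse solution, ∠D ≈ 151.32°.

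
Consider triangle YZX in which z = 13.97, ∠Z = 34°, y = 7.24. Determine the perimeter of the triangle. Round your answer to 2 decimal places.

perimeter ≈ 40.58

Law of sines: sin Y = y·sin Z/z ≈ 0.28980.
Since z ≥ y, only the acute value applies: ∠Y ≈ 16.85°.
Then ∠X = 180° − ∠Z − ∠Y ≈ 129.15°.
Law of sines gives x = z·sin X/sin Z ≈ 19.373.
Semiperimeter s = (7.24+13.97+19.373)/2 = 20.291.
Perimeter = 7.24 + 13.97 + 19.373 = 40.583.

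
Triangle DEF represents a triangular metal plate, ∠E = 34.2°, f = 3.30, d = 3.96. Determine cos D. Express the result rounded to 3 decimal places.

By the law of cosines, e² = f² + d² − 2·f·d·cos E = 4.955, so e ≈ 2.226.
Law of cosines again: cos D = (e² + f² − d²)/(2·e·f) ≈ 0.01112, so ∠D ≈ 89.36°.

cos D ≈ 0.011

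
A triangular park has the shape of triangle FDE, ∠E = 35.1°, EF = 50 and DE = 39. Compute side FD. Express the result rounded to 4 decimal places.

28.8135

By the law of cosines, FD² = DE² + EF² − 2·DE·EF·cos E = 830.22, so FD ≈ 28.813.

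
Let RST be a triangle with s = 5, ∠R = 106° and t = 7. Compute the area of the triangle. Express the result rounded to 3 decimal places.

area ≈ 16.822

Area = ½·s·t·sin R ≈ 16.822.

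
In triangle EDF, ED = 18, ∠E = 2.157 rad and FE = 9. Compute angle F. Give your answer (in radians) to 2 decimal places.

∠F ≈ 0.67 rad

By the law of cosines, DF² = FE² + ED² − 2·FE·ED·cos E = 584.24, so DF ≈ 24.171.
Law of cosines again: cos F = (DF² + FE² − ED²)/(2·DF·FE) ≈ 0.78431, so ∠F ≈ 0.669 rad.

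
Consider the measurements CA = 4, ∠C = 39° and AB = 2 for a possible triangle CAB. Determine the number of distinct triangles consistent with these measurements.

0

CA·sin C = 4·sin(39°) ≈ 2.517.
Since AB = 2 < 2.517 = CA sin C, no triangle exists.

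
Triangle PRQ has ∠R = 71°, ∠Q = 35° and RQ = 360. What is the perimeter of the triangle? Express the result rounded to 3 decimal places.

The third angle is ∠P = 180° − ∠R − ∠Q = 74.00°.
Law of sines: QP = RQ·sin R/sin P ≈ 354.1.
Law of sines: PR = RQ·sin Q/sin P ≈ 214.81.
Semiperimeter s = (360+354.1+214.81)/2 = 464.46.
Perimeter = 360 + 354.1 + 214.81 = 928.91.

928.913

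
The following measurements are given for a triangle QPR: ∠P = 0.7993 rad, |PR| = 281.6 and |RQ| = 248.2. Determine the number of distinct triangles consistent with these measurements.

2

|PR|·sin P = 281.6·sin(0.7993 rad) ≈ 201.9.
Since |PR| sin P < |RQ| < |PR| (201.9 < 248.2 < 281.6), two triangles exist.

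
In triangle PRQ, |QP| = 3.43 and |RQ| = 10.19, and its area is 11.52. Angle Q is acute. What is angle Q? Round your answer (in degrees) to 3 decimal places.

From area = ½·|RQ|·|QP|·sin Q, we get sin Q = 2·area/(|RQ|·|QP|) ≈ 0.65920.
Taking the acute solution, ∠Q ≈ 41.24°.

∠Q ≈ 41.239°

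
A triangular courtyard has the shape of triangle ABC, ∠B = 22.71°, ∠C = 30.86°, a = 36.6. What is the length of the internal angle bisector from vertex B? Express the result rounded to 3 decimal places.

27.941

The third angle is ∠A = 180° − ∠B − ∠C = 126.43°.
Law of sines: b = a·sin B/sin A ≈ 17.562.
Law of sines: c = a·sin C/sin A ≈ 23.333.
The bisector from B has length 2·c·a·cos(∠B/2)/(c+a) ≈ 27.941.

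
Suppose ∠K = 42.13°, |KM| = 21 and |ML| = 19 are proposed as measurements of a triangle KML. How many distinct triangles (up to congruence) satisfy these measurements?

2

|KM|·sin K = 21·sin(42.13°) ≈ 14.09.
Since |KM| sin K < |ML| < |KM| (14.09 < 19 < 21), two triangles exist.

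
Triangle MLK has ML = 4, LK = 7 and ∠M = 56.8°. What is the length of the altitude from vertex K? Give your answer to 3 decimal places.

Law of sines: sin K = ML·sin M/LK ≈ 0.47815.
Since LK ≥ ML, only the acute value applies: ∠K ≈ 28.56°.
Then ∠L = 180° − ∠M − ∠K ≈ 94.64°.
Law of sines gives KM = LK·sin L/sin M ≈ 8.3382.
Area = ½·LK·ML·sin L ≈ 13.954.
The altitude from K has length 2·area/ML ≈ 6.9771.

6.977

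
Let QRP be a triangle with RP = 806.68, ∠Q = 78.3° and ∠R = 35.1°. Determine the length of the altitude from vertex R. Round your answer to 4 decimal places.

The third angle is ∠P = 180° − ∠Q − ∠R = 66.60°.
Law of sines: PQ = RP·sin R/sin Q ≈ 473.69.
Law of sines: QR = RP·sin P/sin Q ≈ 756.04.
Area = ½·RP·PQ·sin P ≈ 1.7534e+05.
The altitude from R has length 2·area/PQ ≈ 740.33.

h_R ≈ 740.3343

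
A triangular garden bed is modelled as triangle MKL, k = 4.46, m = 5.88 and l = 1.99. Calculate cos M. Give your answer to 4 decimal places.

-0.6041

By the law of cosines, cos M = (k² + l² − m²) / (2·k·l) ≈ -0.60407, so ∠M ≈ 127.16°.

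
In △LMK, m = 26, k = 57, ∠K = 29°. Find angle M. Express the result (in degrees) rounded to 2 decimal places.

Law of sines: sin M = m·sin K/k ≈ 0.22114.
Since k ≥ m, only the acute value applies: ∠M ≈ 12.78°.
Then ∠L = 180° − ∠K − ∠M ≈ 138.22°.

∠M ≈ 12.78°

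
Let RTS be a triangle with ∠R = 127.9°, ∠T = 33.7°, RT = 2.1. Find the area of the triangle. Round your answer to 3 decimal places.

The third angle is ∠S = 180° − ∠R − ∠T = 18.40°.
Law of sines: TS = RT·sin R/sin S ≈ 5.2497.
Law of sines: SR = RT·sin T/sin S ≈ 3.6914.
Area = ½·RT·TS·sin T ≈ 3.0584.

area ≈ 3.058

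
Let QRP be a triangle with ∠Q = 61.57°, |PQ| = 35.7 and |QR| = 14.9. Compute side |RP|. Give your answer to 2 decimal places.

31.46

By the law of cosines, |RP|² = |PQ|² + |QR|² − 2·|PQ|·|QR|·cos Q = 990.01, so |RP| ≈ 31.464.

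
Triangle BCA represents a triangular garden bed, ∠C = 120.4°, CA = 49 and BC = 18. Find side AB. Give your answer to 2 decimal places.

By the law of cosines, AB² = BC² + CA² − 2·BC·CA·cos C = 3617.6, so AB ≈ 60.147.

60.15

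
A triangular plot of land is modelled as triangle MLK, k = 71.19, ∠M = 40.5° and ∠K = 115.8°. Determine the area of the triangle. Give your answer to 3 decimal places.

area ≈ 734.727

The third angle is ∠L = 180° − ∠K − ∠M = 23.70°.
Law of sines: m = k·sin M/sin K ≈ 51.353.
Law of sines: l = k·sin L/sin K ≈ 31.783.
Area = ½·k·m·sin L ≈ 734.73.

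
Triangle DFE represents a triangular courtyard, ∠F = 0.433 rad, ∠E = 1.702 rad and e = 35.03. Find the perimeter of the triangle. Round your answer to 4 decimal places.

The third angle is ∠D = π − ∠F − ∠E = 1.007 rad.
Law of sines: d = e·sin D/sin E ≈ 29.857.
Law of sines: f = e·sin F/sin E ≈ 14.826.
Semiperimeter s = (29.857+14.826+35.03)/2 = 39.857.
Perimeter = 29.857 + 14.826 + 35.03 = 79.713.

perimeter ≈ 79.7134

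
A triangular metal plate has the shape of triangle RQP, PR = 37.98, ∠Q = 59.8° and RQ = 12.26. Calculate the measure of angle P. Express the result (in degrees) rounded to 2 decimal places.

Law of sines: sin P = RQ·sin Q/PR ≈ 0.27899.
Since PR ≥ RQ, only the acute value applies: ∠P ≈ 16.20°.
Then ∠R = 180° − ∠Q − ∠P ≈ 104.00°.

∠P ≈ 16.20°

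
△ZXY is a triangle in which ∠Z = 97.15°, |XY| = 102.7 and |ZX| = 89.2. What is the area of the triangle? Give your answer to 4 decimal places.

area ≈ 1814.0599

Law of sines: sin Y = |ZX|·sin Z/|XY| ≈ 0.86180.
Since |XY| ≥ |ZX|, only the acute value applies: ∠Y ≈ 59.52°.
Then ∠X = 180° − ∠Z − ∠Y ≈ 23.33°.
Law of sines gives |YZ| = |XY|·sin X/sin Z ≈ 40.993.
Area = ½·|XY|·|ZX|·sin X ≈ 1814.1.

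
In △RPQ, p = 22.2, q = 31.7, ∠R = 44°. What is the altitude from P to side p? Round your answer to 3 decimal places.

h_P ≈ 22.021

By the law of cosines, r² = p² + q² − 2·p·q·cos R = 485.27, so r ≈ 22.029.
Area = ½·p·q·sin R ≈ 244.43.
The altitude from P has length 2·area/p ≈ 22.021.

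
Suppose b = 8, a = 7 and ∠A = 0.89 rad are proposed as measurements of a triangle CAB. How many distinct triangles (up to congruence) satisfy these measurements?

b·sin A = 8·sin(0.89 rad) ≈ 6.217.
Since b sin A < a < b (6.217 < 7 < 8), two triangles exist.

2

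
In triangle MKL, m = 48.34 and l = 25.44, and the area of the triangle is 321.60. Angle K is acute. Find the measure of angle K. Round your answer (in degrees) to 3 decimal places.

From area = ½·l·m·sin K, we get sin K = 2·area/(l·m) ≈ 0.52302.
Taking the acute solution, ∠K ≈ 31.54°.

31.535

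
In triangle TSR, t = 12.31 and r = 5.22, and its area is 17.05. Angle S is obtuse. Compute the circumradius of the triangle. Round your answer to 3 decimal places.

From area = ½·r·t·sin S, we get sin S = 2·area/(r·t) ≈ 0.53067.
Taking the obtuse solution, ∠S ≈ 147.95°.
Law of cosines then gives s ≈ 16.962.
Circumradius = s/(2 sin S) ≈ 15.982.

15.982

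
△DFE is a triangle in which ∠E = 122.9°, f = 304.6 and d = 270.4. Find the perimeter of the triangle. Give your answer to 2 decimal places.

1080.34

By the law of cosines, e² = d² + f² − 2·d·f·cos E = 2.5537e+05, so e ≈ 505.34.
Semiperimeter s = (270.4+304.6+505.34)/2 = 540.17.
Perimeter = 270.4 + 304.6 + 505.34 = 1080.3.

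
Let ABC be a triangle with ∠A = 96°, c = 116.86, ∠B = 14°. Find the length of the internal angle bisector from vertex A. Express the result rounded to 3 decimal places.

The third angle is ∠C = 180° − ∠A − ∠B = 70.00°.
Law of sines: a = c·sin A/sin C ≈ 123.68.
Law of sines: b = c·sin B/sin C ≈ 30.085.
The bisector from A has length 2·b·c·cos(∠A/2)/(b+c) ≈ 32.019.

32.019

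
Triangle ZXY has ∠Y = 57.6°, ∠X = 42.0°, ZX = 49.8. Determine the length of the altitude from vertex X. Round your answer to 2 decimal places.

49.10

The third angle is ∠Z = 180° − ∠X − ∠Y = 80.40°.
Law of sines: XY = ZX·sin Z/sin Y ≈ 58.156.
Law of sines: YZ = ZX·sin X/sin Y ≈ 39.467.
Area = ½·ZX·XY·sin X ≈ 968.95.
The altitude from X has length 2·area/YZ ≈ 49.103.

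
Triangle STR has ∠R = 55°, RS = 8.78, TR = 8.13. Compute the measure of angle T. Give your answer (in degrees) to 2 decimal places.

66.72

By the law of cosines, ST² = TR² + RS² − 2·TR·RS·cos R = 61.3, so ST ≈ 7.8294.
Law of cosines again: cos T = (ST² + TR² − RS²)/(2·ST·TR) ≈ 0.39518, so ∠T ≈ 66.72°.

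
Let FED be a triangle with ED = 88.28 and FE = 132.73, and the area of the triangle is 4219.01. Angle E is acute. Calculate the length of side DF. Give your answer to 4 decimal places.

95.6585

From area = ½·FE·ED·sin E, we get sin E = 2·area/(FE·ED) ≈ 0.72013.
Taking the acute solution, ∠E ≈ 46.06°.
Law of cosines then gives DF ≈ 95.659.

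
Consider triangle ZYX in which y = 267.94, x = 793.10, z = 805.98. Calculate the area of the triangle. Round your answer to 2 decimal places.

area ≈ 105477.92

Semiperimeter s = (805.98 + 267.94 + 793.1)/2 = 933.51.
Heron's formula: area = √(933.51·127.53·665.57·140.41) ≈ 1.0548e+05.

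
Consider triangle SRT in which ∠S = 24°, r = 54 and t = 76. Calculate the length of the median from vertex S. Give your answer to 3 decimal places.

63.621

By the law of cosines, s² = r² + t² − 2·r·t·cos S = 1193.6, so s ≈ 34.549.
Median from S: ½√(2·r² + 2·t² − s²) ≈ 63.621.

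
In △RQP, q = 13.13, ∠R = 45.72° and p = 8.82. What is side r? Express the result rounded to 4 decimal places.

By the law of cosines, r² = q² + p² − 2·q·p·cos R = 88.485, so r ≈ 9.4066.

9.4066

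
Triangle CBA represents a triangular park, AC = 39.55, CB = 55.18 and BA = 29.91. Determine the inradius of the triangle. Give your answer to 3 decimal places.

Semiperimeter s = (29.91 + 39.55 + 55.18)/2 = 62.32.
Heron's formula: area = √(62.32·32.41·22.77·7.14) ≈ 573.04.
Inradius = area/s = 573.04/62.32 ≈ 9.1951.

r ≈ 9.195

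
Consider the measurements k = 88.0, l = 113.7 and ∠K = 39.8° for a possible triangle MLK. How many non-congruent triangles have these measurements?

l·sin K = 113.7·sin(39.8°) ≈ 72.78.
Since l sin K < k < l (72.78 < 88.0 < 113.7), two triangles exist.

2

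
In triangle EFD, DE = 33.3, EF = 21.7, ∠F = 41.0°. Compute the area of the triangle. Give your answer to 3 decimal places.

Law of sines: sin D = EF·sin F/DE ≈ 0.42752.
Since DE ≥ EF, only the acute value applies: ∠D ≈ 25.31°.
Then ∠E = 180° − ∠F − ∠D ≈ 113.69°.
Law of sines gives FD = DE·sin E/sin F ≈ 46.481.
Area = ½·DE·EF·sin E ≈ 330.86.

330.860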